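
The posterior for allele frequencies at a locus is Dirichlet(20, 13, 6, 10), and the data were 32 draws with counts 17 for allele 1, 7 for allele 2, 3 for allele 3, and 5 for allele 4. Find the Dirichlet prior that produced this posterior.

Dirichlet(3, 6, 3, 5)

For a Dirichlet(α) prior with multinomial counts c, the posterior is Dirichlet(α + c) componentwise.
Subtract each count from the matching posterior parameter: 20−17=3, 13−7=6, 6−3=3, 10−5=5.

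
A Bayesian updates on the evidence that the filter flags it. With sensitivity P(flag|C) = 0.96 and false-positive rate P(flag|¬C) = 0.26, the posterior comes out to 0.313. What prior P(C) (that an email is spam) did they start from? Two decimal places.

P(C) = 0.11

In odds form, posterior odds = prior odds × likelihood ratio, so prior odds = posterior odds ÷ LR.
Posterior odds = 0.313/(1−0.313) = 0.4556. LR = 0.96/0.26 = 3.6923.
Prior odds = 0.4556/3.6923 = 0.1234, so P(C) = 0.1234/(1+0.1234) ≈ 0.11.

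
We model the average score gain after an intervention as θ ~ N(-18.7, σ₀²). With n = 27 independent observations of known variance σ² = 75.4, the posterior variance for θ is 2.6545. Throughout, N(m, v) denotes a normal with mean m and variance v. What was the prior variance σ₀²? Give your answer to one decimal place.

σ₀² = 53.7

Posterior precision equals prior precision plus data precision: 1/σ_n² = 1/σ₀² + n/σ².
So 1/σ₀² = 1/2.6545 − 27/75.4 = 0.376719 − 0.358090 = 0.018629.
Hence σ₀² = 1/0.018629 ≈ 53.7.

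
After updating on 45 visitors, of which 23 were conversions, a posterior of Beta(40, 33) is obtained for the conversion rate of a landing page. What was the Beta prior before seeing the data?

A Beta(α, β) prior with s successes and f failures in binomial data gives a Beta(α+s, β+f) posterior.
So α = 40 − 23 = 17 and β = 33 − 22 = 11.

Beta(17, 11)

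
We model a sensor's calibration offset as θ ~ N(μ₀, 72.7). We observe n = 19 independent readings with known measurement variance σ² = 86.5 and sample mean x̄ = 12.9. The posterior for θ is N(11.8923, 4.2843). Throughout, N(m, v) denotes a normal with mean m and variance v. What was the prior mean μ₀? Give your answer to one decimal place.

μ₀ = -4.2

With known observation variance, the Normal–Normal posterior has precision τ_n = τ₀ + n/σ² and mean μ_n = (τ₀μ₀ + (n/σ²)x̄)/τ_n.
Here τ₀ = 1/72.7 = 0.013755 and τ_data = 19/86.5 = 0.219653, so τ_n = 0.233408.
Rearranging for μ₀: μ₀ = (μ_n·τ_n − τ_data·x̄)/τ₀ = (11.8923·0.233408 − 0.219653·12.9) / 0.013755 = -0.057766/0.013755 ≈ -4.2.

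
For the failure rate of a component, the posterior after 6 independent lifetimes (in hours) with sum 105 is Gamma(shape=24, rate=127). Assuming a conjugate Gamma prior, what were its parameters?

Gamma(shape=18, rate=22)

Gamma–exponential conjugacy: posterior shape = α + n, posterior rate = β + Σtᵢ.
So α = 24 − 6 = 18 and β = 127 − 105 = 22.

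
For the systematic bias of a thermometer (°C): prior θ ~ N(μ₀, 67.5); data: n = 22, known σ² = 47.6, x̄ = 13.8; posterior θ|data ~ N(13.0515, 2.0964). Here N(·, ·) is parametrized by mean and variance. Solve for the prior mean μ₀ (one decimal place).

With known observation variance, the Normal–Normal posterior has precision τ_n = τ₀ + n/σ² and mean μ_n = (τ₀μ₀ + (n/σ²)x̄)/τ_n.
Here τ₀ = 1/67.5 = 0.014815 and τ_data = 22/47.6 = 0.462185, so τ_n = 0.477000.
Rearranging for μ₀: μ₀ = (μ_n·τ_n − τ_data·x̄)/τ₀ = (13.0515·0.477000 − 0.462185·13.8) / 0.014815 = -0.152588/0.014815 ≈ -10.3.

μ₀ = -10.3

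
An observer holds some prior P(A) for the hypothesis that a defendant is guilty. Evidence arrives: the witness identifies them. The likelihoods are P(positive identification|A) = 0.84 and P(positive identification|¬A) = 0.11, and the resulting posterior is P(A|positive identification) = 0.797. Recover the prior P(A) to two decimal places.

Bayes' rule in odds form gives O(A|E) = O(A)·[P(E|A)/P(E|¬A)], hence O(A) = O(A|E)/LR.
Posterior odds = 0.797/(1−0.797) = 3.9261. LR = 0.84/0.11 = 7.6364.
Prior odds = 3.9261/7.6364 = 0.5141, so P(A) = 0.5141/(1+0.5141) ≈ 0.34.

P(A) = 0.34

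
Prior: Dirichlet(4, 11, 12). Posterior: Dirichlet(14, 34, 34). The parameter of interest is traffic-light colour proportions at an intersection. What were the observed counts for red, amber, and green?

counts (10, 23, 22)

For a Dirichlet(α) prior with multinomial counts c, the posterior is Dirichlet(α + c) componentwise.
Counts are posterior − prior componentwise: 14−4=10, 34−11=23, 34−12=22.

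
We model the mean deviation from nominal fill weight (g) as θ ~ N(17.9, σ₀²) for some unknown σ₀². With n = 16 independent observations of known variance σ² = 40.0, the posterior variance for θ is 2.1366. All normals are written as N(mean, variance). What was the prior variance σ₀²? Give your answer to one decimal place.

For the Normal–Normal model with known σ², precisions add: τ_n = τ₀ + n/σ².
So 1/σ₀² = 1/2.1366 − 16/40.0 = 0.468033 − 0.400000 = 0.068033.
Hence σ₀² = 1/0.068033 ≈ 14.7.

σ₀² = 14.7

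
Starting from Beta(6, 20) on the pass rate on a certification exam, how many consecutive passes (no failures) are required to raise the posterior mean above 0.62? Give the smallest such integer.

k = 27

After k passes and 0 failures the posterior is Beta(6+k, 20), with mean (6+k)/(6+20+k).
Set (6+k)/(26+k) > 0.62 and solve: k > (0.62·26 − 6)/(1 − 0.62) = 26.632.
The smallest integer exceeding 26.632 is 27.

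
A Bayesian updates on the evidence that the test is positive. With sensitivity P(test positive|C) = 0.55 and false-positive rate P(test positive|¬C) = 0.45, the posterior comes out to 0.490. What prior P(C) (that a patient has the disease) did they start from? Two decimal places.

P(C) = 0.44

Bayes' rule in odds form gives O(C|E) = O(C)·[P(E|C)/P(E|¬C)], hence O(C) = O(C|E)/LR.
Posterior odds = 0.490/(1−0.490) = 0.9608. LR = 0.55/0.45 = 1.2222.
Prior odds = 0.9608/1.2222 = 0.7861, so P(C) = 0.7861/(1+0.7861) ≈ 0.44.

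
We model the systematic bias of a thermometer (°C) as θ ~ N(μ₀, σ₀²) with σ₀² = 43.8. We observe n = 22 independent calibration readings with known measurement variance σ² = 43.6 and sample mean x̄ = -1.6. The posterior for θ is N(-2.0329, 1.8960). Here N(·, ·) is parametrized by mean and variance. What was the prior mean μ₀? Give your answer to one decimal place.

The posterior mean is a precision-weighted average: μ_n = (τ₀μ₀ + τ_data·x̄)/(τ₀+τ_data), with τ₀=1/σ₀² and τ_data=n/σ².
Here τ₀ = 1/43.8 = 0.022831 and τ_data = 22/43.6 = 0.504587, so τ_n = 0.527418.
Rearranging for μ₀: μ₀ = (μ_n·τ_n − τ_data·x̄)/τ₀ = (-2.0329·0.527418 − 0.504587·-1.6) / 0.022831 = -0.264849/0.022831 ≈ -11.6.

μ₀ = -11.6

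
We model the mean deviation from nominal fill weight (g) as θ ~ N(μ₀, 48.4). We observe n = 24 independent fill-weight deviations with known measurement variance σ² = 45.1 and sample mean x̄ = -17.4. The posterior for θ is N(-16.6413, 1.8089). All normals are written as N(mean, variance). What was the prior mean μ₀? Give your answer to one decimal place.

The posterior mean is a precision-weighted average: μ_n = (τ₀μ₀ + τ_data·x̄)/(τ₀+τ_data), with τ₀=1/σ₀² and τ_data=n/σ².
Here τ₀ = 1/48.4 = 0.020661 and τ_data = 24/45.1 = 0.532151, so τ_n = 0.552812.
Rearranging for μ₀: μ₀ = (μ_n·τ_n − τ_data·x̄)/τ₀ = (-16.6413·0.552812 − 0.532151·-17.4) / 0.020661 = 0.059917/0.020661 ≈ 2.9.

μ₀ = 2.9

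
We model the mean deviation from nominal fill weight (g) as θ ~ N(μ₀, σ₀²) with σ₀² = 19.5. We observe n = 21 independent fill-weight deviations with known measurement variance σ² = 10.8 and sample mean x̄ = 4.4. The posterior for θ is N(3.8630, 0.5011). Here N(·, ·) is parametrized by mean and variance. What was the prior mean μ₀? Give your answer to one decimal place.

With known observation variance, the Normal–Normal posterior has precision τ_n = τ₀ + n/σ² and mean μ_n = (τ₀μ₀ + (n/σ²)x̄)/τ_n.
Here τ₀ = 1/19.5 = 0.051282 and τ_data = 21/10.8 = 1.944444, so τ_n = 1.995726.
Rearranging for μ₀: μ₀ = (μ_n·τ_n − τ_data·x̄)/τ₀ = (3.8630·1.995726 − 1.944444·4.4) / 0.051282 = -0.846064/0.051282 ≈ -16.5.

μ₀ = -16.5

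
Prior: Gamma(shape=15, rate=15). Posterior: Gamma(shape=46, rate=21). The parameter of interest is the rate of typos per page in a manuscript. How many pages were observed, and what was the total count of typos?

A Gamma(α, β) prior (rate parametrization) on a Poisson rate with n observations summing to S gives posterior Gamma(α+S, β+n).
Matching: Σxᵢ = 46 − 15 = 31 and n = 21 − 15 = 6.

n = 6 pages with total 31 typos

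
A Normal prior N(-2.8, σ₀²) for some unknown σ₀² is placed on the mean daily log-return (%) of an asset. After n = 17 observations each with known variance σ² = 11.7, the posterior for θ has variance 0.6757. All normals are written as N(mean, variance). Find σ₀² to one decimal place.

σ₀² = 37.1

For the Normal–Normal model with known σ², precisions add: τ_n = τ₀ + n/σ².
So 1/σ₀² = 1/0.6757 − 17/11.7 = 1.479947 − 1.452991 = 0.026956.
Hence σ₀² = 1/0.026956 ≈ 37.1.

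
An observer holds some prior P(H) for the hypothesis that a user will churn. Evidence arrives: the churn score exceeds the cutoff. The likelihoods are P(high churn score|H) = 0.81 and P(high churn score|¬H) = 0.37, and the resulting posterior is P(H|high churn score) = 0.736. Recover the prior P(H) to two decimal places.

P(H) = 0.56

Bayes' rule in odds form gives O(H|E) = O(H)·[P(E|H)/P(E|¬H)], hence O(H) = O(H|E)/LR.
Posterior odds = 0.736/(1−0.736) = 2.7879. LR = 0.81/0.37 = 2.1892.
Prior odds = 2.7879/2.1892 = 1.2735, so P(H) = 1.2735/(1+1.2735) ≈ 0.56.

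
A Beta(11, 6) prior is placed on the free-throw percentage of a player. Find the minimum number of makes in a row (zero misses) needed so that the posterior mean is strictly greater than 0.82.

k = 17

After k makes and 0 misses the posterior is Beta(11+k, 6), with mean (11+k)/(11+6+k).
Set (11+k)/(17+k) > 0.82 and solve: k > (0.82·17 − 11)/(1 − 0.82) = 16.333.
The smallest integer exceeding 16.333 is 17.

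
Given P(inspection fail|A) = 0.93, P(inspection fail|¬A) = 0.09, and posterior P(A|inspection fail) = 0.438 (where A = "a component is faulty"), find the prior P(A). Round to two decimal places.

P(A) = 0.07

Bayes' rule in odds form gives O(A|E) = O(A)·[P(E|A)/P(E|¬A)], hence O(A) = O(A|E)/LR.
Posterior odds = 0.438/(1−0.438) = 0.7794. LR = 0.93/0.09 = 10.3333.
Prior odds = 0.7794/10.3333 = 0.0754, so P(A) = 0.0754/(1+0.0754) ≈ 0.07.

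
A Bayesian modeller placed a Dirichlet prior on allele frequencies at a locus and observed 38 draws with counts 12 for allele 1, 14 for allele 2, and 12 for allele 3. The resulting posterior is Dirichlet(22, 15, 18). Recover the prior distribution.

For a Dirichlet(α) prior with multinomial counts c, the posterior is Dirichlet(α + c) componentwise.
Subtract each count from the matching posterior parameter: 22−12=10, 15−14=1, 18−12=6.

Dirichlet(10, 1, 6)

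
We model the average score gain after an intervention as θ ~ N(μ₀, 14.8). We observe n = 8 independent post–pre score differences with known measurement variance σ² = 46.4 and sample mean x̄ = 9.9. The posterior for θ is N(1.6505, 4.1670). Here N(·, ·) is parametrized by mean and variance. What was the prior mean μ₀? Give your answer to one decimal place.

With known observation variance, the Normal–Normal posterior has precision τ_n = τ₀ + n/σ² and mean μ_n = (τ₀μ₀ + (n/σ²)x̄)/τ_n.
Here τ₀ = 1/14.8 = 0.067568 and τ_data = 8/46.4 = 0.172414, so τ_n = 0.239982.
Rearranging for μ₀: μ₀ = (μ_n·τ_n − τ_data·x̄)/τ₀ = (1.6505·0.239982 − 0.172414·9.9) / 0.067568 = -1.310808/0.067568 ≈ -19.4.

μ₀ = -19.4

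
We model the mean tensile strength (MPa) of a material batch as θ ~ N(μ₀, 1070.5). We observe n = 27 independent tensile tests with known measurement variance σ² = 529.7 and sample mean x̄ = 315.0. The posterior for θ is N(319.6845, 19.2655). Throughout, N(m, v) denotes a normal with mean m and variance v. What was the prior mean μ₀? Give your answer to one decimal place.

μ₀ = 575.3

The posterior mean is a precision-weighted average: μ_n = (τ₀μ₀ + τ_data·x̄)/(τ₀+τ_data), with τ₀=1/σ₀² and τ_data=n/σ².
Here τ₀ = 1/1070.5 = 0.000934 and τ_data = 27/529.7 = 0.050972, so τ_n = 0.051906.
Rearranging for μ₀: μ₀ = (μ_n·τ_n − τ_data·x̄)/τ₀ = (319.6845·0.051906 − 0.050972·315.0) / 0.000934 = 0.537364/0.000934 ≈ 575.3.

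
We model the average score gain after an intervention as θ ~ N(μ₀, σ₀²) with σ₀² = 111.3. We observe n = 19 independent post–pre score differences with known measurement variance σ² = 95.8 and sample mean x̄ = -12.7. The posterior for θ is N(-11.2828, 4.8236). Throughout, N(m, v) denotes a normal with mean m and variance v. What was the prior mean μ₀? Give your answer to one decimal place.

μ₀ = 20.0

With known observation variance, the Normal–Normal posterior has precision τ_n = τ₀ + n/σ² and mean μ_n = (τ₀μ₀ + (n/σ²)x̄)/τ_n.
Here τ₀ = 1/111.3 = 0.008985 and τ_data = 19/95.8 = 0.198330, so τ_n = 0.207315.
Rearranging for μ₀: μ₀ = (μ_n·τ_n − τ_data·x̄)/τ₀ = (-11.2828·0.207315 − 0.198330·-12.7) / 0.008985 = 0.179697/0.008985 ≈ 20.0.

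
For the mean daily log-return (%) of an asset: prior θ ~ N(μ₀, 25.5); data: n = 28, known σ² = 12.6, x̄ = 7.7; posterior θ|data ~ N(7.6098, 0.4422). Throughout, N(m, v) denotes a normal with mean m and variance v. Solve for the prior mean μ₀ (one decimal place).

μ₀ = 2.5

With known observation variance, the Normal–Normal posterior has precision τ_n = τ₀ + n/σ² and mean μ_n = (τ₀μ₀ + (n/σ²)x̄)/τ_n.
Here τ₀ = 1/25.5 = 0.039216 and τ_data = 28/12.6 = 2.222222, so τ_n = 2.261438.
Rearranging for μ₀: μ₀ = (μ_n·τ_n − τ_data·x̄)/τ₀ = (7.6098·2.261438 − 2.222222·7.7) / 0.039216 = 0.097981/0.039216 ≈ 2.5.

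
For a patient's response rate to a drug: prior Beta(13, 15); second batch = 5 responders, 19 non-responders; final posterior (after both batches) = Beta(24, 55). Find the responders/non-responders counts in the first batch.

Because Beta–binomial updating is additive in the counts, the combined data contributed (α_post−α_prior, β_post−β_prior) successes and failures.
Total across both batches: 24−13=11 responders, 55−15=40 non-responders.
Subtract the second batch: 11−5=6 responders and 40−19=21 non-responders.

6 responders and 21 non-responders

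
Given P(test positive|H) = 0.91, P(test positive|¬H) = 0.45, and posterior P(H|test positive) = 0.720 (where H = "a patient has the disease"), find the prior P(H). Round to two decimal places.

P(H) = 0.56

In odds form, posterior odds = prior odds × likelihood ratio, so prior odds = posterior odds ÷ LR.
Posterior odds = 0.720/(1−0.720) = 2.5714. LR = 0.91/0.45 = 2.0222.
Prior odds = 2.5714/2.0222 = 1.2716, so P(H) = 1.2716/(1+1.2716) ≈ 0.56.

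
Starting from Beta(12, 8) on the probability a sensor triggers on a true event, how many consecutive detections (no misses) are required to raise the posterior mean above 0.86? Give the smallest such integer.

After k detections and 0 misses the posterior is Beta(12+k, 8), with mean (12+k)/(12+8+k).
Set (12+k)/(20+k) > 0.86 and solve: k > (0.86·20 − 12)/(1 − 0.86) = 37.143.
The smallest integer exceeding 37.143 is 38.

k = 38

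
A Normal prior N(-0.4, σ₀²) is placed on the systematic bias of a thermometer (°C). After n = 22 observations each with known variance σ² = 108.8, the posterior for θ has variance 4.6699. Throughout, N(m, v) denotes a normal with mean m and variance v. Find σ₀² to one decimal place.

For the Normal–Normal model with known σ², precisions add: τ_n = τ₀ + n/σ².
So 1/σ₀² = 1/4.6699 − 22/108.8 = 0.214137 − 0.202206 = 0.011931.
Hence σ₀² = 1/0.011931 ≈ 83.8.

σ₀² = 83.8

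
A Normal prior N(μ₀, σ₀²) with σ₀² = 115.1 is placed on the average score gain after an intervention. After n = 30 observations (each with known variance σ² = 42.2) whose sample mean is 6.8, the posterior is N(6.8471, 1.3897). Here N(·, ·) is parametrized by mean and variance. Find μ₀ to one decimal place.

The posterior mean is a precision-weighted average: μ_n = (τ₀μ₀ + τ_data·x̄)/(τ₀+τ_data), with τ₀=1/σ₀² and τ_data=n/σ².
Here τ₀ = 1/115.1 = 0.008688 and τ_data = 30/42.2 = 0.710900, so τ_n = 0.719588.
Rearranging for μ₀: μ₀ = (μ_n·τ_n − τ_data·x̄)/τ₀ = (6.8471·0.719588 − 0.710900·6.8) / 0.008688 = 0.092971/0.008688 ≈ 10.7.

μ₀ = 10.7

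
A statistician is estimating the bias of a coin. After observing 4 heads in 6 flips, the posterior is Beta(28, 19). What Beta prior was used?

Under Beta–binomial conjugacy the posterior parameters are (α+s, β+f).
Subtract the data counts: 28−4=24, 19−2=17.

Beta(24, 17)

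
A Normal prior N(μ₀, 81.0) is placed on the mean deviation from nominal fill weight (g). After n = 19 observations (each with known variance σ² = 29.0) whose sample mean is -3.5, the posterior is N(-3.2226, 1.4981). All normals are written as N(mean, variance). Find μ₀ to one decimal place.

With known observation variance, the Normal–Normal posterior has precision τ_n = τ₀ + n/σ² and mean μ_n = (τ₀μ₀ + (n/σ²)x̄)/τ_n.
Here τ₀ = 1/81.0 = 0.012346 and τ_data = 19/29.0 = 0.655172, so τ_n = 0.667518.
Rearranging for μ₀: μ₀ = (μ_n·τ_n − τ_data·x̄)/τ₀ = (-3.2226·0.667518 − 0.655172·-3.5) / 0.012346 = 0.141958/0.012346 ≈ 11.5.

μ₀ = 11.5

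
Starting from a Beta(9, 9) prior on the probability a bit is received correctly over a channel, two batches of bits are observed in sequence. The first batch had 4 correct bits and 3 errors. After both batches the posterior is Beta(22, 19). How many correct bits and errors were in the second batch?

Sequential conjugate updates are equivalent to a single update on the pooled data, so total successes = posterior α − prior α and total failures = posterior β − prior β.
Total across both batches: 22−9=13 correct bits, 19−9=10 errors.
Subtract the first batch: 13−4=9 correct bits and 10−3=7 errors.

9 correct bits and 7 errors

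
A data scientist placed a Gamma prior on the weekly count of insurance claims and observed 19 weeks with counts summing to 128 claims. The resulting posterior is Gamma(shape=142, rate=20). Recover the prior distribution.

Gamma(shape=14, rate=1)

Gamma–Poisson conjugacy: posterior shape = α + Σxᵢ, posterior rate = β + n.
So α = 142 − 128 = 14 and β = 20 − 19 = 1.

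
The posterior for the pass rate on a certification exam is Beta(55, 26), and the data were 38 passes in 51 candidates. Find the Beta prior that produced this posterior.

Beta(17, 13)

Under Beta–binomial conjugacy the posterior parameters are (a+s, b+f).
So a = 55 − 38 = 17 and b = 26 − 13 = 13.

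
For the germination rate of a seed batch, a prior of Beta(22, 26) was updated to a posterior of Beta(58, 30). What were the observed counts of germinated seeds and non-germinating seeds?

36 germinated seeds and 4 non-germinating seeds

Under Beta–binomial conjugacy the posterior parameters are (α+s, β+f).
So s = 58 − 22 = 36 and f = 30 − 26 = 4.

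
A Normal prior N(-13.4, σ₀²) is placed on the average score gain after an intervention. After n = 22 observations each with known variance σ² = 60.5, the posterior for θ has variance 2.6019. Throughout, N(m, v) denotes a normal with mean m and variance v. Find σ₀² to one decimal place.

For the Normal–Normal model with known σ², precisions add: τ_n = τ₀ + n/σ².
So 1/σ₀² = 1/2.6019 − 22/60.5 = 0.384335 − 0.363636 = 0.020699.
Hence σ₀² = 1/0.020699 ≈ 48.3.

σ₀² = 48.3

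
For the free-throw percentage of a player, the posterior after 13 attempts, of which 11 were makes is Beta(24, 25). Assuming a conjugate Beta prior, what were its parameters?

Beta(13, 23)

A Beta(a, b) prior with s successes and f failures in binomial data gives a Beta(a+s, b+f) posterior.
Subtract the data counts: 24−11=13, 25−2=23.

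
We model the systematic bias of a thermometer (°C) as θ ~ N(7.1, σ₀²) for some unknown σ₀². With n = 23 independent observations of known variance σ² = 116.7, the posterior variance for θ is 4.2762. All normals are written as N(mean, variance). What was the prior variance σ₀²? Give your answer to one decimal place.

σ₀² = 27.2

For the Normal–Normal model with known σ², precisions add: τ_n = τ₀ + n/σ².
So 1/σ₀² = 1/4.2762 − 23/116.7 = 0.233852 − 0.197087 = 0.036765.
Hence σ₀² = 1/0.036765 ≈ 27.2.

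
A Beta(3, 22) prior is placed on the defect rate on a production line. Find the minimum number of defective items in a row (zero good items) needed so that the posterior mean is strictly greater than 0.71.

After k defective items and 0 good items the posterior is Beta(3+k, 22), with mean (3+k)/(3+22+k).
Set (3+k)/(25+k) > 0.71 and solve: k > (0.71·25 − 3)/(1 − 0.71) = 50.862.
The smallest integer exceeding 50.862 is 51, and checking k=51: (54)/(76) = 0.7105 > 0.71.

k = 51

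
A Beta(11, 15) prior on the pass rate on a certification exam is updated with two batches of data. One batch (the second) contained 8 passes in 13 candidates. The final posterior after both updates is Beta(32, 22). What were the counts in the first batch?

13 passes and 2 failures

Because Beta–binomial updating is additive in the counts, the combined data contributed (α_post−α_prior, β_post−β_prior) successes and failures.
Total across both batches: 32−11=21 passes, 22−15=7 failures.
Subtract the second batch: 21−8=13 passes and 7−5=2 failures.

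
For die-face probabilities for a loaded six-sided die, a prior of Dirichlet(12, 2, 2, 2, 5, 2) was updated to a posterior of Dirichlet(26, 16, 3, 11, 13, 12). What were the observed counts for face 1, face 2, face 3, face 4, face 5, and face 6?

For a Dirichlet(α) prior with multinomial counts c, the posterior is Dirichlet(α + c) componentwise.
Counts are posterior − prior componentwise: 26−12=14, 16−2=14, 3−2=1, 11−2=9, 13−5=8, 12−2=10.

counts (14, 14, 1, 9, 8, 10)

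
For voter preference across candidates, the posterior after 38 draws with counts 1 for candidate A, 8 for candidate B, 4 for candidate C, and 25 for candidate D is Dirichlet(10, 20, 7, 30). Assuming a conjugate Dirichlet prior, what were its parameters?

For a Dirichlet(α) prior with multinomial counts c, the posterior is Dirichlet(α + c) componentwise.
Subtract each count from the matching posterior parameter: 10−1=9, 20−8=12, 7−4=3, 30−25=5.

Dirichlet(9, 12, 3, 5)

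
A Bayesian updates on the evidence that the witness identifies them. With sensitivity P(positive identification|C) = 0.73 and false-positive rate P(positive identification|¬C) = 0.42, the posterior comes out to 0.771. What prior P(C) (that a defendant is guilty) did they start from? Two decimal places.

Bayes' rule in odds form gives O(C|E) = O(C)·[P(E|C)/P(E|¬C)], hence O(C) = O(C|E)/LR.
Posterior odds = 0.771/(1−0.771) = 3.3668. LR = 0.73/0.42 = 1.7381.
Prior odds = 3.3668/1.7381 = 1.9371, so P(C) = 1.9371/(1+1.9371) ≈ 0.66.

P(C) = 0.66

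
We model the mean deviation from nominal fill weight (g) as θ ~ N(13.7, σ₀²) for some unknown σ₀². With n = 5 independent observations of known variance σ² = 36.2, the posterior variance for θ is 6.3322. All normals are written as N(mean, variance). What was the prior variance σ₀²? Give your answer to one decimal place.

Posterior precision equals prior precision plus data precision: 1/σ_n² = 1/σ₀² + n/σ².
So 1/σ₀² = 1/6.3322 − 5/36.2 = 0.157923 − 0.138122 = 0.019801.
Hence σ₀² = 1/0.019801 ≈ 50.5.

σ₀² = 50.5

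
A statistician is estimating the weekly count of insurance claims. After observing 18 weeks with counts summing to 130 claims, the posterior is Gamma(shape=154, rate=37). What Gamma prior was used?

A Gamma(α, β) prior (rate parametrization) on a Poisson rate with n observations summing to S gives posterior Gamma(α+S, β+n).
So α = 154 − 130 = 24 and β = 37 − 18 = 19.

Gamma(shape=24, rate=19)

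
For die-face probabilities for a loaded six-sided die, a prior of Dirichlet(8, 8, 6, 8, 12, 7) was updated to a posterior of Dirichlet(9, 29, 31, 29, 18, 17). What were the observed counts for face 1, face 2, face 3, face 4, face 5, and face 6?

counts (1, 21, 25, 21, 6, 10)

For a Dirichlet(α) prior with multinomial counts c, the posterior is Dirichlet(α + c) componentwise.
Counts are posterior − prior componentwise: 9−8=1, 29−8=21, 31−6=25, 29−8=21, 18−12=6, 17−7=10.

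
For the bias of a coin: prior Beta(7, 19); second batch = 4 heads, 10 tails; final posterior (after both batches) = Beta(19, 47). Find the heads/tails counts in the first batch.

8 heads and 18 tails

Sequential conjugate updates are equivalent to a single update on the pooled data, so total successes = posterior α − prior α and total failures = posterior β − prior β.
Total across both batches: 19−7=12 heads, 47−19=28 tails.
Subtract the second batch: 12−4=8 heads and 28−10=18 tails.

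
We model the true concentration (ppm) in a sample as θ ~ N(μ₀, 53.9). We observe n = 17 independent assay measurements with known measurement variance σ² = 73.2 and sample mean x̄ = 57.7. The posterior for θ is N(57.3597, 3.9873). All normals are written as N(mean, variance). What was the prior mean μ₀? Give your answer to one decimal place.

μ₀ = 53.1

With known observation variance, the Normal–Normal posterior has precision τ_n = τ₀ + n/σ² and mean μ_n = (τ₀μ₀ + (n/σ²)x̄)/τ_n.
Here τ₀ = 1/53.9 = 0.018553 and τ_data = 17/73.2 = 0.232240, so τ_n = 0.250793.
Rearranging for μ₀: μ₀ = (μ_n·τ_n − τ_data·x̄)/τ₀ = (57.3597·0.250793 − 0.232240·57.7) / 0.018553 = 0.985163/0.018553 ≈ 53.1.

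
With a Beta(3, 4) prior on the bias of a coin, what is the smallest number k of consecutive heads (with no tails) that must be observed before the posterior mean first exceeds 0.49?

After k heads and 0 tails the posterior is Beta(3+k, 4), with mean (3+k)/(3+4+k).
Set (3+k)/(7+k) > 0.49 and solve: k > (0.49·7 − 3)/(1 − 0.49) = 0.843.
The smallest integer exceeding 0.843 is 1.

k = 1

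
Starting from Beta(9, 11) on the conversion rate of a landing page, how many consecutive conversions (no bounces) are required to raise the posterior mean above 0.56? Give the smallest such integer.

After k conversions and 0 bounces the posterior is Beta(9+k, 11), with mean (9+k)/(9+11+k).
Set (9+k)/(20+k) > 0.56 and solve: k > (0.56·20 − 9)/(1 − 0.56) = 5.000.
The smallest integer exceeding 5.000 is 6.

k = 6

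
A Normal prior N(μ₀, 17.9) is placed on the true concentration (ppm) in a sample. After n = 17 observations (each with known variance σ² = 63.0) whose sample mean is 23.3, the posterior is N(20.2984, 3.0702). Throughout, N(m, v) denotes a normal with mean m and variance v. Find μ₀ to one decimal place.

With known observation variance, the Normal–Normal posterior has precision τ_n = τ₀ + n/σ² and mean μ_n = (τ₀μ₀ + (n/σ²)x̄)/τ_n.
Here τ₀ = 1/17.9 = 0.055866 and τ_data = 17/63.0 = 0.269841, so τ_n = 0.325707.
Rearranging for μ₀: μ₀ = (μ_n·τ_n − τ_data·x̄)/τ₀ = (20.2984·0.325707 − 0.269841·23.3) / 0.055866 = 0.324036/0.055866 ≈ 5.8.

μ₀ = 5.8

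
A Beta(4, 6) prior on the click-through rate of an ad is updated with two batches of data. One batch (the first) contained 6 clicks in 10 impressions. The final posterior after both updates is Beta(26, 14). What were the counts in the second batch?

16 clicks and 4 non-clicks

Sequential conjugate updates are equivalent to a single update on the pooled data, so total successes = posterior α − prior α and total failures = posterior β − prior β.
Total across both batches: 26−4=22 clicks, 14−6=8 non-clicks.
Subtract the first batch: 22−6=16 clicks and 8−4=4 non-clicks.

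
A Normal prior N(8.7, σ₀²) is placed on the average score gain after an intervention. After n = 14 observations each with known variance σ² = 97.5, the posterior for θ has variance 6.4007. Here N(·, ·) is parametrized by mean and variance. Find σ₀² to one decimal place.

Posterior precision equals prior precision plus data precision: 1/σ_n² = 1/σ₀² + n/σ².
So 1/σ₀² = 1/6.4007 − 14/97.5 = 0.156233 − 0.143590 = 0.012643.
Hence σ₀² = 1/0.012643 ≈ 79.1.

σ₀² = 79.1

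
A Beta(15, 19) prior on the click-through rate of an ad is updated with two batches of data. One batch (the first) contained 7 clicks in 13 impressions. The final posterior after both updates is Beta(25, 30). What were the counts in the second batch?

Because Beta–binomial updating is additive in the counts, the combined data contributed (α_post−α_prior, β_post−β_prior) successes and failures.
Total across both batches: 25−15=10 clicks, 30−19=11 non-clicks.
Subtract the first batch: 10−7=3 clicks and 11−6=5 non-clicks.

3 clicks and 5 non-clicks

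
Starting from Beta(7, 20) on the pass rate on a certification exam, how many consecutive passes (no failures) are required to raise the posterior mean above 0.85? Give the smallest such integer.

After k passes and 0 failures the posterior is Beta(7+k, 20), with mean (7+k)/(7+20+k).
Set (7+k)/(27+k) > 0.85 and solve: k > (0.85·27 − 7)/(1 − 0.85) = 106.333.
The smallest integer exceeding 106.333 is 107.

k = 107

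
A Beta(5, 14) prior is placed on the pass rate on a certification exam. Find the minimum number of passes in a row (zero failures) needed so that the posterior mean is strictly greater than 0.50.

After k passes and 0 failures the posterior is Beta(5+k, 14), with mean (5+k)/(5+14+k).
Set (5+k)/(19+k) > 0.50 and solve: k > (0.50·19 − 5)/(1 − 0.50) = 9.000.
The smallest integer exceeding 9.000 is 10.

k = 10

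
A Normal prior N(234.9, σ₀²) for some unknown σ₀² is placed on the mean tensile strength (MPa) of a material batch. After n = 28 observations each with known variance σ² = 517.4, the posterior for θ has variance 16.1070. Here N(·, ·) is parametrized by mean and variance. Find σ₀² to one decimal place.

Posterior precision equals prior precision plus data precision: 1/σ_n² = 1/σ₀² + n/σ².
So 1/σ₀² = 1/16.1070 − 28/517.4 = 0.062085 − 0.054117 = 0.007968.
Hence σ₀² = 1/0.007968 ≈ 125.5.

σ₀² = 125.5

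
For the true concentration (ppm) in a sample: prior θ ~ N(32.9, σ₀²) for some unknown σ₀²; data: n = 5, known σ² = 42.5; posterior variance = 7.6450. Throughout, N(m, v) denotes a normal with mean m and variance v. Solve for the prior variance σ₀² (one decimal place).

σ₀² = 76.0

For the Normal–Normal model with known σ², precisions add: τ_n = τ₀ + n/σ².
So 1/σ₀² = 1/7.6450 − 5/42.5 = 0.130804 − 0.117647 = 0.013157.
Hence σ₀² = 1/0.013157 ≈ 76.0.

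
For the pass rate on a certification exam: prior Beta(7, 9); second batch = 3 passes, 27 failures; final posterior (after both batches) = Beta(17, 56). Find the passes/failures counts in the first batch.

Sequential conjugate updates are equivalent to a single update on the pooled data, so total successes = posterior α − prior α and total failures = posterior β − prior β.
Total across both batches: 17−7=10 passes, 56−9=47 failures.
Subtract the second batch: 10−3=7 passes and 47−27=20 failures.

7 passes and 20 failures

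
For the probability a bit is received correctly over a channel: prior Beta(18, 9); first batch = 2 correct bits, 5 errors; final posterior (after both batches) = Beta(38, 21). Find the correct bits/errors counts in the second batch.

18 correct bits and 7 errors

Sequential conjugate updates are equivalent to a single update on the pooled data, so total successes = posterior α − prior α and total failures = posterior β − prior β.
Total across both batches: 38−18=20 correct bits, 21−9=12 errors.
Subtract the first batch: 20−2=18 correct bits and 12−5=7 errors.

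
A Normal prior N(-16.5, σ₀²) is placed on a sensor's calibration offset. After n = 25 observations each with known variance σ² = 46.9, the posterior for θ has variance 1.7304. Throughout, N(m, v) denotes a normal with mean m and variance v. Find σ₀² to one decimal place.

For the Normal–Normal model with known σ², precisions add: τ_n = τ₀ + n/σ².
So 1/σ₀² = 1/1.7304 − 25/46.9 = 0.577901 − 0.533049 = 0.044852.
Hence σ₀² = 1/0.044852 ≈ 22.3.

σ₀² = 22.3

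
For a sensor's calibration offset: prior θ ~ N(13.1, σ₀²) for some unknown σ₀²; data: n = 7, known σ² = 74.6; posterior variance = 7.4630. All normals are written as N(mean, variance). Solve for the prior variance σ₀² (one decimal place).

Posterior precision equals prior precision plus data precision: 1/σ_n² = 1/σ₀² + n/σ².
So 1/σ₀² = 1/7.4630 − 7/74.6 = 0.133994 − 0.093834 = 0.040160.
Hence σ₀² = 1/0.040160 ≈ 24.9.

σ₀² = 24.9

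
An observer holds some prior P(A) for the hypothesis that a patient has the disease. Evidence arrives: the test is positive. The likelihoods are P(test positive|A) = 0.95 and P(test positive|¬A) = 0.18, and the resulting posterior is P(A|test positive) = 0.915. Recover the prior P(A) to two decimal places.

In odds form, posterior odds = prior odds × likelihood ratio, so prior odds = posterior odds ÷ LR.
Posterior odds = 0.915/(1−0.915) = 10.7647. LR = 0.95/0.18 = 5.2778.
Prior odds = 10.7647/5.2778 = 2.0396, so P(A) = 2.0396/(1+2.0396) ≈ 0.67.

P(A) = 0.67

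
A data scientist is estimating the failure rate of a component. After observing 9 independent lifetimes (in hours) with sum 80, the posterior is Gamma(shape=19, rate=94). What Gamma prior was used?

For an exponential likelihood with a Gamma(α, β) prior on the rate, n observations with total T give posterior Gamma(α+n, β+T).
So α = 19 − 9 = 10 and β = 94 − 80 = 14.

Gamma(shape=10, rate=14)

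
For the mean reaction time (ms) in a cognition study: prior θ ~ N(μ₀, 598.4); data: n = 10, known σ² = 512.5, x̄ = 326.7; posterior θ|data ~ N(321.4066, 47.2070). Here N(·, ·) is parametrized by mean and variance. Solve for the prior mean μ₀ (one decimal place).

With known observation variance, the Normal–Normal posterior has precision τ_n = τ₀ + n/σ² and mean μ_n = (τ₀μ₀ + (n/σ²)x̄)/τ_n.
Here τ₀ = 1/598.4 = 0.001671 and τ_data = 10/512.5 = 0.019512, so τ_n = 0.021183.
Rearranging for μ₀: μ₀ = (μ_n·τ_n − τ_data·x̄)/τ₀ = (321.4066·0.021183 − 0.019512·326.7) / 0.001671 = 0.433786/0.001671 ≈ 259.6.

μ₀ = 259.6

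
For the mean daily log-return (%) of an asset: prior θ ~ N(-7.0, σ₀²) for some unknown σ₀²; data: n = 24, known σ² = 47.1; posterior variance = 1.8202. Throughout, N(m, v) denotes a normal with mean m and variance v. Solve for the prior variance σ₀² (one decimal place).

σ₀² = 25.1

For the Normal–Normal model with known σ², precisions add: τ_n = τ₀ + n/σ².
So 1/σ₀² = 1/1.8202 − 24/47.1 = 0.549390 − 0.509554 = 0.039836.
Hence σ₀² = 1/0.039836 ≈ 25.1.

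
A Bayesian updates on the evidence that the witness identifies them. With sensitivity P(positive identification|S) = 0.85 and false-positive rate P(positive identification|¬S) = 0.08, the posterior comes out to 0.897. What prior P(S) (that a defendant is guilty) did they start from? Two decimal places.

Bayes' rule in odds form gives O(S|E) = O(S)·[P(E|S)/P(E|¬S)], hence O(S) = O(S|E)/LR.
Posterior odds = 0.897/(1−0.897) = 8.7087. LR = 0.85/0.08 = 10.6250.
Prior odds = 8.7087/10.6250 = 0.8196, so P(S) = 0.8196/(1+0.8196) ≈ 0.45.

P(S) = 0.45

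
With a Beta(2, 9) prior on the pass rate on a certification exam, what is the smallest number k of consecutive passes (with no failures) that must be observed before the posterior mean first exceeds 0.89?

k = 71

After k passes and 0 failures the posterior is Beta(2+k, 9), with mean (2+k)/(2+9+k).
Set (2+k)/(11+k) > 0.89 and solve: k > (0.89·11 − 2)/(1 − 0.89) = 70.818.
The smallest integer exceeding 70.818 is 71, and checking k=71: (73)/(82) = 0.8902 > 0.89.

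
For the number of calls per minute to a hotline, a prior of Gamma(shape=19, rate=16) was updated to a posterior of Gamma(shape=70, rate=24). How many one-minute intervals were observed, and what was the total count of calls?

n = 8 one-minute intervals with total 51 calls

Gamma–Poisson conjugacy: posterior shape = α + Σxᵢ, posterior rate = β + n.
Matching: Σxᵢ = 70 − 19 = 51 and n = 24 − 16 = 8.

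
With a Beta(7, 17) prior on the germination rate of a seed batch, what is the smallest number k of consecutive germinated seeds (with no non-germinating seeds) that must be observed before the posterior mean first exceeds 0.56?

k = 15

After k germinated seeds and 0 non-germinating seeds the posterior is Beta(7+k, 17), with mean (7+k)/(7+17+k).
Set (7+k)/(24+k) > 0.56 and solve: k > (0.56·24 − 7)/(1 − 0.56) = 14.636.
The smallest integer exceeding 14.636 is 15, and checking k=15: (22)/(39) = 0.5641 > 0.56.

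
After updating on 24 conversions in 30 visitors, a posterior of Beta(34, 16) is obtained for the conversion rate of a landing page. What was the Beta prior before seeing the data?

Beta is conjugate to the binomial likelihood: posterior = Beta(α+s, β+f).
Subtract the data counts: 34−24=10, 16−6=10.

Beta(10, 10)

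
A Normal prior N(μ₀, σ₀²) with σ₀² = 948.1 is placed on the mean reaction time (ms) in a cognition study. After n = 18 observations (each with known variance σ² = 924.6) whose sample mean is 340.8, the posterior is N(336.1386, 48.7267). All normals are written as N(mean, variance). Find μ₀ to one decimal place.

μ₀ = 250.1

With known observation variance, the Normal–Normal posterior has precision τ_n = τ₀ + n/σ² and mean μ_n = (τ₀μ₀ + (n/σ²)x̄)/τ_n.
Here τ₀ = 1/948.1 = 0.001055 and τ_data = 18/924.6 = 0.019468, so τ_n = 0.020523.
Rearranging for μ₀: μ₀ = (μ_n·τ_n − τ_data·x̄)/τ₀ = (336.1386·0.020523 − 0.019468·340.8) / 0.001055 = 0.263878/0.001055 ≈ 250.1.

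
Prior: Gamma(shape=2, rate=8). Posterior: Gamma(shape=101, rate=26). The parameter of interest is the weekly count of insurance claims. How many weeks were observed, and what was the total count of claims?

A Gamma(α, β) prior (rate parametrization) on a Poisson rate with n observations summing to S gives posterior Gamma(α+S, β+n).
Matching: Σxᵢ = 101 − 2 = 99 and n = 26 − 8 = 18.

n = 18 weeks with total 99 claims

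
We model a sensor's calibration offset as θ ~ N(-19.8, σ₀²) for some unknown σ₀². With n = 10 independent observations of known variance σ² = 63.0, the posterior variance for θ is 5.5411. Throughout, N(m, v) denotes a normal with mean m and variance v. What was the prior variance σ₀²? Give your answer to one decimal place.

σ₀² = 46.0

For the Normal–Normal model with known σ², precisions add: τ_n = τ₀ + n/σ².
So 1/σ₀² = 1/5.5411 − 10/63.0 = 0.180470 − 0.158730 = 0.021740.
Hence σ₀² = 1/0.021740 ≈ 46.0.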